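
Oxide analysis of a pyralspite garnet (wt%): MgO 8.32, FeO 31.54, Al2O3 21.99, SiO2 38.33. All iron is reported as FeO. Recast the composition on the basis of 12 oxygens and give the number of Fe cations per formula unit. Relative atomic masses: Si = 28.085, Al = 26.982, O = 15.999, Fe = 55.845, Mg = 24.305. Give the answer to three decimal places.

2.051 Fe apfu

MgO: 8.32/40.304 = 0.20643 mol → 0.20643 mol Mg, 0.20643 mol O.
FeO: 31.54/71.844 = 0.43901 mol → 0.43901 mol Fe, 0.43901 mol O.
Al2O3: 21.99/101.961 = 0.21567 mol → 0.43134 mol Al, 0.64701 mol O.
SiO2: 38.33/60.083 = 0.63795 mol → 0.63795 mol Si, 1.27590 mol O.
Total oxygen = 2.56835 mol. Normalization factor = 12/2.56835 = 4.67226.
Fe per 12 O = 0.43901 × 4.67226 = 2.051.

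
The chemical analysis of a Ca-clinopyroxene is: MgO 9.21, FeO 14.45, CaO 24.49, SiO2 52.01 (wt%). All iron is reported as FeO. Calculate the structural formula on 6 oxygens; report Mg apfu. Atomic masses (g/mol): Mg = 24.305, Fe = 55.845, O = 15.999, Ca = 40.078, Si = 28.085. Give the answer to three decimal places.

0.528 Mg apfu

9.21 wt% MgO ÷ 40.304 g/mol = 0.22851 mol, giving 0.22851 Mg and 0.22851 O.
14.45 wt% FeO ÷ 71.844 g/mol = 0.20113 mol, giving 0.20113 Fe and 0.20113 O.
24.49 wt% CaO ÷ 56.077 g/mol = 0.43672 mol, giving 0.43672 Ca and 0.43672 O.
52.01 wt% SiO2 ÷ 60.083 g/mol = 0.86564 mol, giving 0.86564 Si and 1.73128 O.
Oxygen sums to 2.59764; scaling by 6/2.59764 = 2.30979 puts the formula on 6 O.
Mg: 0.22851 × 2.30979 = 0.528 atoms per formula unit.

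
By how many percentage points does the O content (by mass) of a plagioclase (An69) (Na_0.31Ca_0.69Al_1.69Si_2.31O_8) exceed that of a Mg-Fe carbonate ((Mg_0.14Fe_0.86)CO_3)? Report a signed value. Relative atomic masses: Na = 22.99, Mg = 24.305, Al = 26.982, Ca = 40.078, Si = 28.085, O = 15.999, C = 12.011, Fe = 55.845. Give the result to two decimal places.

3.77 percentage points

First mineral: 127.992 g O in 273.249 g formula = 46.84 wt% O.
Second mineral: 47.997 g O in 111.437 g formula = 43.07 wt% O.
46.84% − 43.07% gives a difference of 3.77 percentage points.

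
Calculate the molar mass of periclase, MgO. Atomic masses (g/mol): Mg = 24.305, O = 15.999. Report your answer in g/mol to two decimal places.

40.30 g/mol

The formula mass is the sum 1·24.305 + 1·15.999.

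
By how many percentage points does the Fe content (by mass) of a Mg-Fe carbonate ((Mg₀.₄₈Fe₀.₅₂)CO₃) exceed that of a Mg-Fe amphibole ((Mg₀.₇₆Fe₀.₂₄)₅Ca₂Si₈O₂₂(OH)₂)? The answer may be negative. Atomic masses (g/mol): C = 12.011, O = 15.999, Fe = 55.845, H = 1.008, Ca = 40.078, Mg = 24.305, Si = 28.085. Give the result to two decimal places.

20.95 percentage points

First mineral: 29.039 g Fe in 100.714 g formula = 28.83 wt% Fe.
Second mineral: 67.014 g Fe in 850.201 g formula = 7.88 wt% Fe.
28.83% − 7.88% gives a difference of 20.95 percentage points.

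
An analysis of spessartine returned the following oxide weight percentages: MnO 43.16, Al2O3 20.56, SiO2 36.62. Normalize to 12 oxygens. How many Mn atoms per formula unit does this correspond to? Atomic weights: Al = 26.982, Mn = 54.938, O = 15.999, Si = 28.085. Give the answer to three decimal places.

43.16 wt% MnO ÷ 70.937 g/mol = 0.60843 mol, giving 0.60843 Mn and 0.60843 O.
20.56 wt% Al2O3 ÷ 101.961 g/mol = 0.20165 mol, giving 0.40330 Al and 0.60495 O.
36.62 wt% SiO2 ÷ 60.083 g/mol = 0.60949 mol, giving 0.60949 Si and 1.21898 O.
Oxygen sums to 2.43236; scaling by 12/2.43236 = 4.93348 puts the formula on 12 O.
Mn: 0.60843 × 4.93348 = 3.002 atoms per formula unit.

3.002 Mn apfu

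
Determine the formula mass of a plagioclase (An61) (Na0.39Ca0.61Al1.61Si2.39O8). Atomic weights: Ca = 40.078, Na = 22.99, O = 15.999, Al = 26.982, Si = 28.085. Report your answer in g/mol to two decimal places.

M = 0.39·22.99 + 0.61·40.078 + 1.61·26.982 + 2.39·28.085 + 8·15.999

271.97 g/mol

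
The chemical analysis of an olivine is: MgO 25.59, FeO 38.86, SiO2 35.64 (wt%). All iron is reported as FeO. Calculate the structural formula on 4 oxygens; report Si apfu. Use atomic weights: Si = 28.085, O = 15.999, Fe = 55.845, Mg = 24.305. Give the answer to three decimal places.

MgO (M=40.304): mol = 0.63492; Mg = 0.63492, O = 0.63492.
FeO (M=71.844): mol = 0.54089; Fe = 0.54089, O = 0.54089.
SiO2 (M=60.083): mol = 0.59318; Si = 0.59318, O = 1.18636.
ΣO = 2.36217; factor = 4/ΣO = 1.69336.
Si apfu = 0.59318 × 1.69336 = 1.004.

1.004 Si apfu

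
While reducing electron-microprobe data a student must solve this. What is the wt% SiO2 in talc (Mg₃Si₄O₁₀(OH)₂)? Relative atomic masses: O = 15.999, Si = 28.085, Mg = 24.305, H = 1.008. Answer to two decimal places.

63.37 wt%

Molar mass of Mg₃Si₄O₁₀(OH)₂ = 3*24.305 + 4*28.085 + 12*15.999 + 2*1.008 = 379.259 g/mol.
Each formula unit contains 4 Si, equivalent to 4/1 = 4.0000 mol SiO2.
M(SiO2) = 1×28.085 + 2×15.999 = 60.083 g/mol.
Mass of SiO2 per formula unit = 4.0000 × 60.083 = 240.332 g.
SiO2 wt% = 240.332 / 379.259 × 100 = 63.37%.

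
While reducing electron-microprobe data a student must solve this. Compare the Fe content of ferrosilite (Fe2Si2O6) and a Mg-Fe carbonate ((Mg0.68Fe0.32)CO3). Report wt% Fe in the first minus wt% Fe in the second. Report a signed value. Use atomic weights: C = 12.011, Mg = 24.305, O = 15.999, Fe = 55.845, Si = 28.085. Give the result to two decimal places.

First mineral: 111.690 g Fe in 263.854 g formula = 42.33 wt% Fe.
Second mineral: 17.870 g Fe in 94.406 g formula = 18.93 wt% Fe.
42.33% − 18.93% gives a difference of 23.40 percentage points.

23.40 percentage points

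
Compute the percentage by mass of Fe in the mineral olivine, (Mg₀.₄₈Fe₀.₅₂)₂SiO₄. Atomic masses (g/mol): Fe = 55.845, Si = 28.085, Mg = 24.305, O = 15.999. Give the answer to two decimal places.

Formula mass = 0.96×24.305 + 1.04×55.845 + 1×28.085 + 4×15.999 = 173.493 g/mol, of which 58.079 g is Fe.
So Fe makes up 58.079/173.493 = 0.3348 of the mass, i.e. 33.48%.

33.48 weight percent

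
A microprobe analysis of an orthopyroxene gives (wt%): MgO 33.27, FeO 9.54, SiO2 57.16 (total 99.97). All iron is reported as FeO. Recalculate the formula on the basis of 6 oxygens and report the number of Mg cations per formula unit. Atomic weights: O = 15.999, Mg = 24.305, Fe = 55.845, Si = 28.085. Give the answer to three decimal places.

MgO: 33.27/40.304 = 0.82548 mol → 0.82548 mol Mg, 0.82548 mol O.
FeO: 9.54/71.844 = 0.13279 mol → 0.13279 mol Fe, 0.13279 mol O.
SiO2: 57.16/60.083 = 0.95135 mol → 0.95135 mol Si, 1.90270 mol O.
Total oxygen = 2.86097 mol. Normalization factor = 6/2.86097 = 2.09719.
Mg per 6 O = 0.82548 × 2.09719 = 1.731.

1.731 Mg apfu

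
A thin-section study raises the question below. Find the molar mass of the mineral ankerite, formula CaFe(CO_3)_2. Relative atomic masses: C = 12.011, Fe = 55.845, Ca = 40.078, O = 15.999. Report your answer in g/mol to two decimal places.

215.94 g/mol

The formula mass is the sum 1·40.078 + 1·55.845 + 2·12.011 + 6·15.999.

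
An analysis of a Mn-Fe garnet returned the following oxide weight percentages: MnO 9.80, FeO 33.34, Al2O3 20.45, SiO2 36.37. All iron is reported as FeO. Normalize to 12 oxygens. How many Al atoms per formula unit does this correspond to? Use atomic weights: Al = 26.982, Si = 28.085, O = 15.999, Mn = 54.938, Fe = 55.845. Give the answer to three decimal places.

1.994 Al apfu

MnO (M=70.937): mol = 0.13815; Mn = 0.13815, O = 0.13815.
FeO (M=71.844): mol = 0.46406; Fe = 0.46406, O = 0.46406.
Al2O3 (M=101.961): mol = 0.20057; Al = 0.40114, O = 0.60171.
SiO2 (M=60.083): mol = 0.60533; Si = 0.60533, O = 1.21066.
ΣO = 2.41458; factor = 12/ΣO = 4.96981.
Al apfu = 0.40114 × 4.96981 = 1.994.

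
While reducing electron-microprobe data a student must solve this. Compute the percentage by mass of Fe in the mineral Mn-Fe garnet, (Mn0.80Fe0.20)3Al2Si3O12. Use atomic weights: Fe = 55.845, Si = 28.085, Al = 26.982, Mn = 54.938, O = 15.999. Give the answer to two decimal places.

Molar mass of (Mn0.80Fe0.20)3Al2Si3O12: 2.40*54.938 + 0.60*55.845 + 2*26.982 + 3*28.085 + 12*15.999 = 495.565 g/mol.
Mass of Fe per formula unit: 0.60 × 55.845 = 33.507 g.
Weight fraction Fe = 33.507 / 495.565 = 0.0676.

6.76 weight percent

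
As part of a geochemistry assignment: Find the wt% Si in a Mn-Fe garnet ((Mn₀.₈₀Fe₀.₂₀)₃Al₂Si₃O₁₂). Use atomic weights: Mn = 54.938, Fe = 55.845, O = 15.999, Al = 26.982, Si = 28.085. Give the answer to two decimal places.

17.00 weight percent

Molar mass of (Mn₀.₈₀Fe₀.₂₀)₃Al₂Si₃O₁₂: 2.40*54.938 + 0.60*55.845 + 2*26.982 + 3*28.085 + 12*15.999 = 495.565 g/mol.
Mass of Si per formula unit: 3 × 28.085 = 84.255 g.
Weight fraction Si = 84.255 / 495.565 = 0.1700.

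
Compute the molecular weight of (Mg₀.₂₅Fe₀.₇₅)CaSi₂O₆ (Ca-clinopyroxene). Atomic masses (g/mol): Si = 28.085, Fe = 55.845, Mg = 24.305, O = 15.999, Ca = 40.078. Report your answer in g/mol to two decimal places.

The formula mass is the sum 0.25(24.305) + 0.75(55.845) + 1(40.078) + 2(28.085) + 6(15.999).

240.20 g/mol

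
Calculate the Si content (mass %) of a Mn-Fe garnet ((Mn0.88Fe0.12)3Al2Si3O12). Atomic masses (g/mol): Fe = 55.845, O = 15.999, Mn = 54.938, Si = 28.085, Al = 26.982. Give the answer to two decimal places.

Molar mass of (Mn0.88Fe0.12)3Al2Si3O12: 2.64·54.938 + 0.36·55.845 + 2·26.982 + 3·28.085 + 12·15.999 = 495.348 g/mol.
Mass of Si per formula unit: 3 × 28.085 = 84.255 g.
Weight fraction Si = 84.255 / 495.348 = 0.1701.

17.01 mass %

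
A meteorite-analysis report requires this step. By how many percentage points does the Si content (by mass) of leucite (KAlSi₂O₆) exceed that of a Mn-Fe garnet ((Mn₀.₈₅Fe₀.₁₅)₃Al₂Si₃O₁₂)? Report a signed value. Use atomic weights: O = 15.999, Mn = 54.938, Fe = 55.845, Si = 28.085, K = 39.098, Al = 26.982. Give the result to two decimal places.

First mineral: 56.170 g Si in 218.244 g formula = 25.74 wt% Si.
Second mineral: 84.255 g Si in 495.429 g formula = 17.01 wt% Si.
25.74% − 17.01% gives a difference of 8.73 percentage points.

8.73 percentage points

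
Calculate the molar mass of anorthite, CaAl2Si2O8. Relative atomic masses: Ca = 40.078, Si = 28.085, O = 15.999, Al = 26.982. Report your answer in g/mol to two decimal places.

M = 1·40.078 + 2·26.982 + 2·28.085 + 8·15.999

278.20 g/mol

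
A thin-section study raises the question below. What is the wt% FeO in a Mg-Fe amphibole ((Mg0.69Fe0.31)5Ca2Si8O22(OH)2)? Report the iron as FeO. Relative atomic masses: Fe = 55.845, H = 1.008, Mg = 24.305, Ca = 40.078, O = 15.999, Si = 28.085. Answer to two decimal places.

12.93 wt%

M((Mg0.69Fe0.31)5Ca2Si8O22(OH)2) = 861.240 g/mol; M(FeO) = 71.844 g/mol.
Moles FeO per formula unit = 1.55 Fe ÷ 1 = 1.5500.
FeO fraction = (1.5500 × 71.844) / 861.240 = 111.358/861.240 = 0.1293.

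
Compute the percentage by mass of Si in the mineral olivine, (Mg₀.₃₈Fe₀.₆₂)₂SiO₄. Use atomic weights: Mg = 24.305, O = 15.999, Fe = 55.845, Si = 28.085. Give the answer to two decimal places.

Molar mass of (Mg₀.₃₈Fe₀.₆₂)₂SiO₄: 0.76·24.305 + 1.24·55.845 + 1·28.085 + 4·15.999 = 179.801 g/mol.
Mass of Si per formula unit: 1 × 28.085 = 28.085 g.
Weight fraction Si = 28.085 / 179.801 = 0.1562.

15.62 wt%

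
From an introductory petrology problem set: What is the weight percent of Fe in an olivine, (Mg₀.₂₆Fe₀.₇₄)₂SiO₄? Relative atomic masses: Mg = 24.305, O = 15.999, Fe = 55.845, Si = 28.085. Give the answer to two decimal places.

44.11 mass %

Molar mass of (Mg₀.₂₆Fe₀.₇₄)₂SiO₄: 0.52×24.305 + 1.48×55.845 + 1×28.085 + 4×15.999 = 187.370 g/mol.
Mass of Fe per formula unit: 1.48 × 55.845 = 82.651 g.
Weight fraction Fe = 82.651 / 187.370 = 0.4411.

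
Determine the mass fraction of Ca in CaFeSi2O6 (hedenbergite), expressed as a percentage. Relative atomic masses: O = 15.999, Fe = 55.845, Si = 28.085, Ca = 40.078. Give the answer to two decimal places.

16.15 weight percent

Formula mass = 1*40.078 + 1*55.845 + 2*28.085 + 6*15.999 = 248.087 g/mol, of which 40.078 g is Ca.
So Ca makes up 40.078/248.087 = 0.1615 of the mass, i.e. 16.15%.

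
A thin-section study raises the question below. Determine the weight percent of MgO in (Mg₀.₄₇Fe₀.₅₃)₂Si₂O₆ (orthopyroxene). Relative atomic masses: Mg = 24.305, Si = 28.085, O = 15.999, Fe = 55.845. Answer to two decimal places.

Molar mass of (Mg₀.₄₇Fe₀.₅₃)₂Si₂O₆ = 0.94·24.305 + 1.06·55.845 + 2·28.085 + 6·15.999 = 234.206 g/mol.
Each formula unit contains 0.94 Mg, equivalent to 0.94/1 = 0.9400 mol MgO.
M(MgO) = 1×24.305 + 1×15.999 = 40.304 g/mol.
Mass of MgO per formula unit = 0.9400 × 40.304 = 37.886 g.
MgO wt% = 37.886 / 234.206 × 100 = 16.18%.

16.18 wt%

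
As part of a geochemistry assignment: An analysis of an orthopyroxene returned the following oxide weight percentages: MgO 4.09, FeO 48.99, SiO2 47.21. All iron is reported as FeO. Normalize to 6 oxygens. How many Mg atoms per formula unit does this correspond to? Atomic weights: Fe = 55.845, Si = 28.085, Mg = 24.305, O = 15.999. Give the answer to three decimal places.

0.259 Mg apfu

4.09 wt% MgO ÷ 40.304 g/mol = 0.10148 mol, giving 0.10148 Mg and 0.10148 O.
48.99 wt% FeO ÷ 71.844 g/mol = 0.68189 mol, giving 0.68189 Fe and 0.68189 O.
47.21 wt% SiO2 ÷ 60.083 g/mol = 0.78575 mol, giving 0.78575 Si and 1.57150 O.
Oxygen sums to 2.35487; scaling by 6/2.35487 = 2.54791 puts the formula on 6 O.
Mg: 0.10148 × 2.54791 = 0.259 atoms per formula unit.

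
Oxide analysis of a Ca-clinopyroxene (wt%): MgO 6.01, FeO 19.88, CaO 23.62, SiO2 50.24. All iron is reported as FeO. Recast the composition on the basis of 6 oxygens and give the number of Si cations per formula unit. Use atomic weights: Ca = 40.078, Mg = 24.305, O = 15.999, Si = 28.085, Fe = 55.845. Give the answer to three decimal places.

1.991 Si apfu

6.01 wt% MgO ÷ 40.304 g/mol = 0.14912 mol, giving 0.14912 Mg and 0.14912 O.
19.88 wt% FeO ÷ 71.844 g/mol = 0.27671 mol, giving 0.27671 Fe and 0.27671 O.
23.62 wt% CaO ÷ 56.077 g/mol = 0.42121 mol, giving 0.42121 Ca and 0.42121 O.
50.24 wt% SiO2 ÷ 60.083 g/mol = 0.83618 mol, giving 0.83618 Si and 1.67236 O.
Oxygen sums to 2.51940; scaling by 6/2.51940 = 2.38152 puts the formula on 6 O.
Si: 0.83618 × 2.38152 = 1.991 atoms per formula unit.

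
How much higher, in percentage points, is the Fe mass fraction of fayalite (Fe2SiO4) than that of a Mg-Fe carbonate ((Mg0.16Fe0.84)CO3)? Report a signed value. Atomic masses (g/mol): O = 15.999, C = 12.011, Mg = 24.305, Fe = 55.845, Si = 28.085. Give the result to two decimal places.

12.48 percentage points

Fe in Fe2SiO4: molar mass 203.771 g/mol; 2×55.845 = 111.690 g → 54.81 wt%.
Fe in (Mg0.16Fe0.84)CO3: molar mass 110.807 g/mol; 0.84×55.845 = 46.910 g → 42.33 wt%.
Difference = 54.81 − 42.33 = 12.48 percentage points.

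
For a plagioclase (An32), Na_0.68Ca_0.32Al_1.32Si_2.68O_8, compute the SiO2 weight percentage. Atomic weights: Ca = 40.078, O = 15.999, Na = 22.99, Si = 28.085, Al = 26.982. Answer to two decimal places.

Molar mass of Na_0.68Ca_0.32Al_1.32Si_2.68O_8 = 0.68×22.99 + 0.32×40.078 + 1.32×26.982 + 2.68×28.085 + 8×15.999 = 267.334 g/mol.
Each formula unit contains 2.68 Si, equivalent to 2.68/1 = 2.6800 mol SiO2.
M(SiO2) = 1×28.085 + 2×15.999 = 60.083 g/mol.
Mass of SiO2 per formula unit = 2.6800 × 60.083 = 161.022 g.
SiO2 wt% = 161.022 / 267.334 × 100 = 60.23%.

60.23 wt%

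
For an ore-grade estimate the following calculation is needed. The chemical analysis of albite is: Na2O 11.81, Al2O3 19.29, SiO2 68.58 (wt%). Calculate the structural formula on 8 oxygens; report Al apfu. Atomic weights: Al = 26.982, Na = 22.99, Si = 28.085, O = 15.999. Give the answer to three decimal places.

0.995 Al apfu

Na2O: 11.81/61.979 = 0.19055 mol → 0.38110 mol Na, 0.19055 mol O.
Al2O3: 19.29/101.961 = 0.18919 mol → 0.37838 mol Al, 0.56757 mol O.
SiO2: 68.58/60.083 = 1.14142 mol → 1.14142 mol Si, 2.28284 mol O.
Total oxygen = 3.04096 mol. Normalization factor = 8/3.04096 = 2.63075.
Al per 8 O = 0.37838 × 2.63075 = 0.995.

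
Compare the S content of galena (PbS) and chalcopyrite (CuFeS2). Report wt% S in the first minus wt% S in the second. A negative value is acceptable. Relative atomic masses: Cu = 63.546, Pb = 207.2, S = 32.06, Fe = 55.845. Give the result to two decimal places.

First mineral: 32.060 g S in 239.260 g formula = 13.40 wt% S.
Second mineral: 64.120 g S in 183.511 g formula = 34.94 wt% S.
13.40% − 34.94% gives a difference of -21.54 percentage points.

-21.54 percentage points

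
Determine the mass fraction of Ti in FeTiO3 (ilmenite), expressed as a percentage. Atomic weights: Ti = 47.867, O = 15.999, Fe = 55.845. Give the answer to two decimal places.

31.55 mass %

Molar mass of FeTiO3: 1*55.845 + 1*47.867 + 3*15.999 = 151.709 g/mol.
Mass of Ti per formula unit: 1 × 47.867 = 47.867 g.
Weight fraction Ti = 47.867 / 151.709 = 0.3155.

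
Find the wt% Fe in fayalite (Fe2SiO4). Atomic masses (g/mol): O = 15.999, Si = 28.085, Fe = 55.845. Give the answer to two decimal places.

M(Fe2SiO4) = 203.771 g/mol.
Fe contributes 2 × 55.845 = 111.690 g per mole.
111.690/203.771 = 0.5481 → 54.81%.

54.81 wt%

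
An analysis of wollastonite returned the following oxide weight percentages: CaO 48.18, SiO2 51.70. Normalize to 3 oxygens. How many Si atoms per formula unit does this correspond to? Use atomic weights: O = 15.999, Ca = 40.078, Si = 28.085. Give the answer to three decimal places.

48.18 wt% CaO ÷ 56.077 g/mol = 0.85918 mol, giving 0.85918 Ca and 0.85918 O.
51.70 wt% SiO2 ÷ 60.083 g/mol = 0.86048 mol, giving 0.86048 Si and 1.72096 O.
Oxygen sums to 2.58014; scaling by 3/2.58014 = 1.16273 puts the formula on 3 O.
Si: 0.86048 × 1.16273 = 1.001 atoms per formula unit.

1.001 Si apfu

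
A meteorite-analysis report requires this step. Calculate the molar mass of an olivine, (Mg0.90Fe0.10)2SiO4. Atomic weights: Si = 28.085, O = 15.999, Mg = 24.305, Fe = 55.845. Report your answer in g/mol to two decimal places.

147.00 g/mol

Mg: 1.80 × 24.305 = 43.7490
Fe: 0.20 × 55.845 = 11.1690
Si: 1 × 28.085 = 28.0850
O: 4 × 15.999 = 63.9960
Summing the contributions gives the formula mass.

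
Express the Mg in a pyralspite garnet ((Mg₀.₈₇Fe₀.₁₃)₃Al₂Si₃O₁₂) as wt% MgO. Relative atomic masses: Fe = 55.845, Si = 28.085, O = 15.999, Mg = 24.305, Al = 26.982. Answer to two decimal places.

25.32 wt%

Molar mass of (Mg₀.₈₇Fe₀.₁₃)₃Al₂Si₃O₁₂ = 2.61·24.305 + 0.39·55.845 + 2·26.982 + 3·28.085 + 12·15.999 = 415.423 g/mol.
Each formula unit contains 2.61 Mg, equivalent to 2.61/1 = 2.6100 mol MgO.
M(MgO) = 1×24.305 + 1×15.999 = 40.304 g/mol.
Mass of MgO per formula unit = 2.6100 × 40.304 = 105.193 g.
MgO wt% = 105.193 / 415.423 × 100 = 25.32%.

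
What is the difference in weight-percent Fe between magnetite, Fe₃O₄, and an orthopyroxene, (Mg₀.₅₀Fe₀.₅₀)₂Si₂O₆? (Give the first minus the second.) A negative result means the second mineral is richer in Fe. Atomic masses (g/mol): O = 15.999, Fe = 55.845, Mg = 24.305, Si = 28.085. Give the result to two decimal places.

48.32 percentage points

First mineral: 167.535 g Fe in 231.531 g formula = 72.36 wt% Fe.
Second mineral: 55.845 g Fe in 232.314 g formula = 24.04 wt% Fe.
72.36% − 24.04% gives a difference of 48.32 percentage points.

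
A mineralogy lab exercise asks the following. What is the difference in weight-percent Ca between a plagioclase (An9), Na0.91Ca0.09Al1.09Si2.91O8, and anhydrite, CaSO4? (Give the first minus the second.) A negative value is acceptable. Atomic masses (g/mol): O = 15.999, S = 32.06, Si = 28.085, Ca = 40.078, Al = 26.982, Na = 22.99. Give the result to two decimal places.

M(Na0.91Ca0.09Al1.09Si2.91O8) = 263.658 g/mol, so wt% Ca = 3.607/263.658 × 100 = 1.37%.
M(CaSO4) = 136.134 g/mol, so wt% Ca = 40.078/136.134 × 100 = 29.44%.
1.37 − 29.44 = -28.07 pp.

-28.07 percentage points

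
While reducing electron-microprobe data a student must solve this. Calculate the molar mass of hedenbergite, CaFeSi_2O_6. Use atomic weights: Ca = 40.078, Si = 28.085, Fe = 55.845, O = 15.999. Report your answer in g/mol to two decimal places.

Ca: 1 × 40.078 = 40.0780
Fe: 1 × 55.845 = 55.8450
Si: 2 × 28.085 = 56.1700
O: 6 × 15.999 = 95.9940
Summing the contributions gives the formula mass.

248.09 g/mol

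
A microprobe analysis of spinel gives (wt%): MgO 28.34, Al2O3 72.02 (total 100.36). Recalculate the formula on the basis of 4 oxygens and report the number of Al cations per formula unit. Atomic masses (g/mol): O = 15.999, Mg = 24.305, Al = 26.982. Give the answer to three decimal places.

2.002 Al apfu

28.34 wt% MgO ÷ 40.304 g/mol = 0.70316 mol, giving 0.70316 Mg and 0.70316 O.
72.02 wt% Al2O3 ÷ 101.961 g/mol = 0.70635 mol, giving 1.41270 Al and 2.11905 O.
Oxygen sums to 2.82221; scaling by 4/2.82221 = 1.41733 puts the formula on 4 O.
Al: 1.41270 × 1.41733 = 2.002 atoms per formula unit.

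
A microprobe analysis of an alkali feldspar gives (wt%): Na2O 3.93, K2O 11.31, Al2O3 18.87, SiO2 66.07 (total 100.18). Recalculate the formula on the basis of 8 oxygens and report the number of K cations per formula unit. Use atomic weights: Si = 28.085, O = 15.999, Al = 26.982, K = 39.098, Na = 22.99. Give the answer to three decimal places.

3.93 wt% Na2O ÷ 61.979 g/mol = 0.06341 mol, giving 0.12682 Na and 0.06341 O.
11.31 wt% K2O ÷ 94.195 g/mol = 0.12007 mol, giving 0.24014 K and 0.12007 O.
18.87 wt% Al2O3 ÷ 101.961 g/mol = 0.18507 mol, giving 0.37014 Al and 0.55521 O.
66.07 wt% SiO2 ÷ 60.083 g/mol = 1.09965 mol, giving 1.09965 Si and 2.19930 O.
Oxygen sums to 2.93799; scaling by 8/2.93799 = 2.72295 puts the formula on 8 O.
K: 0.24014 × 2.72295 = 0.654 atoms per formula unit.

0.654 K apfu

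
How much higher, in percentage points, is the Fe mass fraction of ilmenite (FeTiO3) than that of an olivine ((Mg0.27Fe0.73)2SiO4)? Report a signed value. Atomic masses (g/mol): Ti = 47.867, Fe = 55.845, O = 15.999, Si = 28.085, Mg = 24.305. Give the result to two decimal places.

Fe in FeTiO3: molar mass 151.709 g/mol; 1×55.845 = 55.845 g → 36.81 wt%.
Fe in (Mg0.27Fe0.73)2SiO4: molar mass 186.739 g/mol; 1.46×55.845 = 81.534 g → 43.66 wt%.
Difference = 36.81 − 43.66 = -6.85 percentage points.

-6.85 percentage points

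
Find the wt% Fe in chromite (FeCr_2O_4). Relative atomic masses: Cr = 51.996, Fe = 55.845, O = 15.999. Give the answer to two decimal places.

24.95 wt%

Molar mass of FeCr_2O_4: 1*55.845 + 2*51.996 + 4*15.999 = 223.833 g/mol.
Mass of Fe per formula unit: 1 × 55.845 = 55.845 g.
Weight fraction Fe = 55.845 / 223.833 = 0.2495.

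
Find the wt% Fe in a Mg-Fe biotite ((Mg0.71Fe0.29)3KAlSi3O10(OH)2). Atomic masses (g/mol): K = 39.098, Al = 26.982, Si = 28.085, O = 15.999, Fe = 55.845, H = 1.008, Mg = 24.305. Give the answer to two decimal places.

Molar mass of (Mg0.71Fe0.29)3KAlSi3O10(OH)2: 2.13·24.305 + 0.87·55.845 + 1·39.098 + 1·26.982 + 3·28.085 + 12·15.999 + 2·1.008 = 444.694 g/mol.
Mass of Fe per formula unit: 0.87 × 55.845 = 48.585 g.
Weight fraction Fe = 48.585 / 444.694 = 0.1093.

10.93 weight percent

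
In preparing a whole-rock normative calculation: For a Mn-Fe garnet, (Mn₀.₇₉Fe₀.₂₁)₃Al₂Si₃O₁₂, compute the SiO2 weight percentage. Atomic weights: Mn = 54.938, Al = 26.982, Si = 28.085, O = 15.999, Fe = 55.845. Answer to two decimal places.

36.37 wt%

Molar mass of (Mn₀.₇₉Fe₀.₂₁)₃Al₂Si₃O₁₂ = 2.37×54.938 + 0.63×55.845 + 2×26.982 + 3×28.085 + 12×15.999 = 495.592 g/mol.
Each formula unit contains 3 Si, equivalent to 3/1 = 3.0000 mol SiO2.
M(SiO2) = 1×28.085 + 2×15.999 = 60.083 g/mol.
Mass of SiO2 per formula unit = 3.0000 × 60.083 = 180.249 g.
SiO2 wt% = 180.249 / 495.592 × 100 = 36.37%.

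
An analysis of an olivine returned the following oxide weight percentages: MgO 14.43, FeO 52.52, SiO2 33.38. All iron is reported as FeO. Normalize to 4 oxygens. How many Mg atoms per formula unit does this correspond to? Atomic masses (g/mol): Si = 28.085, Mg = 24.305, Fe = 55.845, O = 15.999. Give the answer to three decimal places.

MgO: 14.43/40.304 = 0.35803 mol → 0.35803 mol Mg, 0.35803 mol O.
FeO: 52.52/71.844 = 0.73103 mol → 0.73103 mol Fe, 0.73103 mol O.
SiO2: 33.38/60.083 = 0.55556 mol → 0.55556 mol Si, 1.11112 mol O.
Total oxygen = 2.20018 mol. Normalization factor = 4/2.20018 = 1.81803.
Mg per 4 O = 0.35803 × 1.81803 = 0.651.

0.651 Mg apfu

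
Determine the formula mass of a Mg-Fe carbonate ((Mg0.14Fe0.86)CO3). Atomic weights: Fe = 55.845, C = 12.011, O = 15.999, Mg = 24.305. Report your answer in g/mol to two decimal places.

111.44 g/mol

M = 0.14(24.305) + 0.86(55.845) + 1(12.011) + 3(15.999)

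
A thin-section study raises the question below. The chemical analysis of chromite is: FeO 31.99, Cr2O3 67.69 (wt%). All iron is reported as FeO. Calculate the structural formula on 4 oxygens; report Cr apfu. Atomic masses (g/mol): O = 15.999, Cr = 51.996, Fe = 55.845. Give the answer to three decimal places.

2.000 Cr apfu

FeO: 31.99/71.844 = 0.44527 mol → 0.44527 mol Fe, 0.44527 mol O.
Cr2O3: 67.69/151.989 = 0.44536 mol → 0.89072 mol Cr, 1.33608 mol O.
Total oxygen = 1.78135 mol. Normalization factor = 4/1.78135 = 2.24549.
Cr per 4 O = 0.89072 × 2.24549 = 2.000.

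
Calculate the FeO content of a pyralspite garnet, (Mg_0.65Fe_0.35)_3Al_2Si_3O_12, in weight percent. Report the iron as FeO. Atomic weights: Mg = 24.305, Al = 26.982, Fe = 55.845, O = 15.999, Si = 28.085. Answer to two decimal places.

17.29 wt%

Molar mass of (Mg_0.65Fe_0.35)_3Al_2Si_3O_12 = 1.95×24.305 + 1.05×55.845 + 2×26.982 + 3×28.085 + 12×15.999 = 436.239 g/mol.
Each formula unit contains 1.05 Fe, equivalent to 1.05/1 = 1.0500 mol FeO.
M(FeO) = 1×55.845 + 1×15.999 = 71.844 g/mol.
Mass of FeO per formula unit = 1.0500 × 71.844 = 75.436 g.
FeO wt% = 75.436 / 436.239 × 100 = 17.29%.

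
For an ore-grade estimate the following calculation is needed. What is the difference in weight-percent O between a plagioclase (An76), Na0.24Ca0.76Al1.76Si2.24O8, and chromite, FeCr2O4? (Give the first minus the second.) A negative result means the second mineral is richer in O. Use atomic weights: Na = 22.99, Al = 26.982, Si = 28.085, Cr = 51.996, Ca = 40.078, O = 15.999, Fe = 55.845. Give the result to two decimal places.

18.06 percentage points

First mineral: 127.992 g O in 274.368 g formula = 46.65 wt% O.
Second mineral: 63.996 g O in 223.833 g formula = 28.59 wt% O.
46.65% − 28.59% gives a difference of 18.06 percentage points.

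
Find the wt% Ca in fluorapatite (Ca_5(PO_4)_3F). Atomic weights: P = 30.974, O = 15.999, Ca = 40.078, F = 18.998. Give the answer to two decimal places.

39.74 wt%

M(Ca_5(PO_4)_3F) = 504.298 g/mol.
Ca contributes 5 × 40.078 = 200.390 g per mole.
200.390/504.298 = 0.3974 → 39.74%.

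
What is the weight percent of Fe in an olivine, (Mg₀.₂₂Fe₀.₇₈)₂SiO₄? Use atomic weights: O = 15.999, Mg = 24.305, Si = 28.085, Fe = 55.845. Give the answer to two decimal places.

Formula mass = 0.44·24.305 + 1.56·55.845 + 1·28.085 + 4·15.999 = 189.893 g/mol, of which 87.118 g is Fe.
So Fe makes up 87.118/189.893 = 0.4588 of the mass, i.e. 45.88%.

45.88 mass %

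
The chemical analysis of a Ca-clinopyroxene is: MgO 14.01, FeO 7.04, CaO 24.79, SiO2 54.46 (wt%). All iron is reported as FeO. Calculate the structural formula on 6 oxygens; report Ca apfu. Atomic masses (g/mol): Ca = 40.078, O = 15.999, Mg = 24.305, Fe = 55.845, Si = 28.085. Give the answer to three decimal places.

MgO (M=40.304): mol = 0.34761; Mg = 0.34761, O = 0.34761.
FeO (M=71.844): mol = 0.09799; Fe = 0.09799, O = 0.09799.
CaO (M=56.077): mol = 0.44207; Ca = 0.44207, O = 0.44207.
SiO2 (M=60.083): mol = 0.90641; Si = 0.90641, O = 1.81282.
ΣO = 2.70049; factor = 6/ΣO = 2.22182.
Ca apfu = 0.44207 × 2.22182 = 0.982.

0.982 Ca apfu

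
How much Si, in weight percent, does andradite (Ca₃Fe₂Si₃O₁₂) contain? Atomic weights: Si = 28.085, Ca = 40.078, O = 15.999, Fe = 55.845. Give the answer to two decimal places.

Formula mass = 3×40.078 + 2×55.845 + 3×28.085 + 12×15.999 = 508.167 g/mol, of which 84.255 g is Si.
So Si makes up 84.255/508.167 = 0.1658 of the mass, i.e. 16.58%.

16.58 weight percent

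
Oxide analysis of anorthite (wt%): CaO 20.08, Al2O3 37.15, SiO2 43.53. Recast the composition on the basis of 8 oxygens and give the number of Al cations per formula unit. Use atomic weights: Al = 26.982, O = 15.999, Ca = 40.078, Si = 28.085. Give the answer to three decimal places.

CaO (M=56.077): mol = 0.35808; Ca = 0.35808, O = 0.35808.
Al2O3 (M=101.961): mol = 0.36435; Al = 0.72870, O = 1.09305.
SiO2 (M=60.083): mol = 0.72450; Si = 0.72450, O = 1.44900.
ΣO = 2.90013; factor = 8/ΣO = 2.75850.
Al apfu = 0.72870 × 2.75850 = 2.010.

2.010 Al apfu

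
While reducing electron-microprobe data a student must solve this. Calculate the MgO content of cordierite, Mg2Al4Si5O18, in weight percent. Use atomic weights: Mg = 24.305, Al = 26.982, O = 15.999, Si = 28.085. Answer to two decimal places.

M(Mg2Al4Si5O18) = 584.945 g/mol; M(MgO) = 40.304 g/mol.
Moles MgO per formula unit = 2 Mg ÷ 1 = 2.0000.
MgO fraction = (2.0000 × 40.304) / 584.945 = 80.608/584.945 = 0.1378.

13.78 wt%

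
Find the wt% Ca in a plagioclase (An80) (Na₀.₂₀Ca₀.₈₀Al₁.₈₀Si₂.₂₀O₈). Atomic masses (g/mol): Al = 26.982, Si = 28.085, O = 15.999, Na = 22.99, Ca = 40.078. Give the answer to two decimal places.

11.66 mass %

Molar mass of Na₀.₂₀Ca₀.₈₀Al₁.₈₀Si₂.₂₀O₈: 0.20×22.99 + 0.80×40.078 + 1.80×26.982 + 2.20×28.085 + 8×15.999 = 275.007 g/mol.
Mass of Ca per formula unit: 0.80 × 40.078 = 32.062 g.
Weight fraction Ca = 32.062 / 275.007 = 0.1166.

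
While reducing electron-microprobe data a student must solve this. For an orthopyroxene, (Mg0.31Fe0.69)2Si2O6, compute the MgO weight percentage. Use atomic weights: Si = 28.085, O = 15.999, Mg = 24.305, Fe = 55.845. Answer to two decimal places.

M((Mg0.31Fe0.69)2Si2O6) = 244.299 g/mol; M(MgO) = 40.304 g/mol.
Moles MgO per formula unit = 0.62 Mg ÷ 1 = 0.6200.
MgO fraction = (0.6200 × 40.304) / 244.299 = 24.988/244.299 = 0.1023.

10.23 wt%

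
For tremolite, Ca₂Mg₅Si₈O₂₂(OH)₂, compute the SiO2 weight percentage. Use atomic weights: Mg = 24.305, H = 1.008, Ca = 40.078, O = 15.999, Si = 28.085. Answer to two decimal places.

Molar mass of Ca₂Mg₅Si₈O₂₂(OH)₂ = 2×40.078 + 5×24.305 + 8×28.085 + 24×15.999 + 2×1.008 = 812.353 g/mol.
Each formula unit contains 8 Si, equivalent to 8/1 = 8.0000 mol SiO2.
M(SiO2) = 1×28.085 + 2×15.999 = 60.083 g/mol.
Mass of SiO2 per formula unit = 8.0000 × 60.083 = 480.664 g.
SiO2 wt% = 480.664 / 812.353 × 100 = 59.17%.

59.17 wt%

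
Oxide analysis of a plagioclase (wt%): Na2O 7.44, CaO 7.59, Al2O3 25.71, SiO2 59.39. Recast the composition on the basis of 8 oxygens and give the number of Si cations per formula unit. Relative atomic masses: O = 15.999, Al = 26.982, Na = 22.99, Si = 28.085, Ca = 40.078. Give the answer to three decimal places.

2.646 Si apfu

Na2O: 7.44/61.979 = 0.12004 mol → 0.24008 mol Na, 0.12004 mol O.
CaO: 7.59/56.077 = 0.13535 mol → 0.13535 mol Ca, 0.13535 mol O.
Al2O3: 25.71/101.961 = 0.25216 mol → 0.50432 mol Al, 0.75648 mol O.
SiO2: 59.39/60.083 = 0.98847 mol → 0.98847 mol Si, 1.97694 mol O.
Total oxygen = 2.98881 mol. Normalization factor = 8/2.98881 = 2.67665.
Si per 8 O = 0.98847 × 2.67665 = 2.646.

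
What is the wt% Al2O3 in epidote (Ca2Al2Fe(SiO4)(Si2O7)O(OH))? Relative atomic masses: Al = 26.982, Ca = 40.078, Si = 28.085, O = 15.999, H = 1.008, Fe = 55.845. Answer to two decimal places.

Formula mass = 483.215 g/mol.
2 Al → 1.0000 mol Al2O3 per formula unit; M(Al2O3) = 101.961, so Al2O3 mass = 101.961 g.
101.961/483.215 × 100 = 21.10 wt%.

21.10 wt%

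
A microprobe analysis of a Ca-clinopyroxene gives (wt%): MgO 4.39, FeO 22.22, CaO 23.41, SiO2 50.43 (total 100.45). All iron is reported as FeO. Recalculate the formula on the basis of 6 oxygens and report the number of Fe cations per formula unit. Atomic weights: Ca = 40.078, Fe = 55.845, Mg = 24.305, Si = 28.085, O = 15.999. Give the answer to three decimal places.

0.738 Fe apfu

MgO: 4.39/40.304 = 0.10892 mol → 0.10892 mol Mg, 0.10892 mol O.
FeO: 22.22/71.844 = 0.30928 mol → 0.30928 mol Fe, 0.30928 mol O.
CaO: 23.41/56.077 = 0.41746 mol → 0.41746 mol Ca, 0.41746 mol O.
SiO2: 50.43/60.083 = 0.83934 mol → 0.83934 mol Si, 1.67868 mol O.
Total oxygen = 2.51434 mol. Normalization factor = 6/2.51434 = 2.38631.
Fe per 6 O = 0.30928 × 2.38631 = 0.738.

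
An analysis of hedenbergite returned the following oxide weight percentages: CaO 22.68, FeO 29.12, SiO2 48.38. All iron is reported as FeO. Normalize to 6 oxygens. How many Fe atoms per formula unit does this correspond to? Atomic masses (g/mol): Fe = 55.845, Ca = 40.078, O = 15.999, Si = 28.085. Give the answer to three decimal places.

CaO (M=56.077): mol = 0.40444; Ca = 0.40444, O = 0.40444.
FeO (M=71.844): mol = 0.40532; Fe = 0.40532, O = 0.40532.
SiO2 (M=60.083): mol = 0.80522; Si = 0.80522, O = 1.61044.
ΣO = 2.42020; factor = 6/ΣO = 2.47913.
Fe apfu = 0.40532 × 2.47913 = 1.005.

1.005 Fe apfu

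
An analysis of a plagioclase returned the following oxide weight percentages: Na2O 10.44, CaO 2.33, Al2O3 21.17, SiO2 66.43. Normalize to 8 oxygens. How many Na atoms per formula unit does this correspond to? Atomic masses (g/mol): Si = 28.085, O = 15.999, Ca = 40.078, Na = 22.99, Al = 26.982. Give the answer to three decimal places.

Na2O (M=61.979): mol = 0.16844; Na = 0.33688, O = 0.16844.
CaO (M=56.077): mol = 0.04155; Ca = 0.04155, O = 0.04155.
Al2O3 (M=101.961): mol = 0.20763; Al = 0.41526, O = 0.62289.
SiO2 (M=60.083): mol = 1.10564; Si = 1.10564, O = 2.21128.
ΣO = 3.04416; factor = 8/ΣO = 2.62798.
Na apfu = 0.33688 × 2.62798 = 0.885.

0.885 Na apfu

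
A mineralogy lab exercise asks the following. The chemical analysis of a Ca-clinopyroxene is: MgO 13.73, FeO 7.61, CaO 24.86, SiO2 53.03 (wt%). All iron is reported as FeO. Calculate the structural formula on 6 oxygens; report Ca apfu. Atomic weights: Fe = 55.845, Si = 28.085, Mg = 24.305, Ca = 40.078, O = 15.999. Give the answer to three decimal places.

MgO: 13.73/40.304 = 0.34066 mol → 0.34066 mol Mg, 0.34066 mol O.
FeO: 7.61/71.844 = 0.10592 mol → 0.10592 mol Fe, 0.10592 mol O.
CaO: 24.86/56.077 = 0.44332 mol → 0.44332 mol Ca, 0.44332 mol O.
SiO2: 53.03/60.083 = 0.88261 mol → 0.88261 mol Si, 1.76522 mol O.
Total oxygen = 2.65512 mol. Normalization factor = 6/2.65512 = 2.25978.
Ca per 6 O = 0.44332 × 2.25978 = 1.002.

1.002 Ca apfu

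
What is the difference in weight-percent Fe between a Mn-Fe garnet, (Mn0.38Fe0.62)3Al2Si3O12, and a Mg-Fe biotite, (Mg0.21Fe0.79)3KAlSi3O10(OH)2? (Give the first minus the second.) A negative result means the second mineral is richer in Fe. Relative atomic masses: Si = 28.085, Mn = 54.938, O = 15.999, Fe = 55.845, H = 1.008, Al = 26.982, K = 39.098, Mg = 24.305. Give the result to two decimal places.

M((Mn0.38Fe0.62)3Al2Si3O12) = 496.708 g/mol, so wt% Fe = 103.872/496.708 × 100 = 20.91%.
M((Mg0.21Fe0.79)3KAlSi3O10(OH)2) = 492.004 g/mol, so wt% Fe = 132.353/492.004 × 100 = 26.90%.
20.91 − 26.90 = -5.99 pp.

-5.99 percentage points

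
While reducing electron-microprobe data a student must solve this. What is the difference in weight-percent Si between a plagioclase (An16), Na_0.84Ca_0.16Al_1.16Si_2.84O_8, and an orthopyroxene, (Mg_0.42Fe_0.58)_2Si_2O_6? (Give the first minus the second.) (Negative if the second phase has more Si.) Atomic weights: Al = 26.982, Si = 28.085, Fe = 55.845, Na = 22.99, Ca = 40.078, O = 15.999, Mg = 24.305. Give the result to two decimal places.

6.46 percentage points

M(Na_0.84Ca_0.16Al_1.16Si_2.84O_8) = 264.777 g/mol, so wt% Si = 79.761/264.777 × 100 = 30.12%.
M((Mg_0.42Fe_0.58)_2Si_2O_6) = 237.360 g/mol, so wt% Si = 56.170/237.360 × 100 = 23.66%.
30.12 − 23.66 = 6.46 pp.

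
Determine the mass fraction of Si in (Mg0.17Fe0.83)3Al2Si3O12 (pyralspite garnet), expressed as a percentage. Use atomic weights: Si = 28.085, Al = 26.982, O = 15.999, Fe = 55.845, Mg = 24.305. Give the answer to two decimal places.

Formula mass = 0.51*24.305 + 2.49*55.845 + 2*26.982 + 3*28.085 + 12*15.999 = 481.657 g/mol, of which 84.255 g is Si.
So Si makes up 84.255/481.657 = 0.1749 of the mass, i.e. 17.49%.

17.49 wt%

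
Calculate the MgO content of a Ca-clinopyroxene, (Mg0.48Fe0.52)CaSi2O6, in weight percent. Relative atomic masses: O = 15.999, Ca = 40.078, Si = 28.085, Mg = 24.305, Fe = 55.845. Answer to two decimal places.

M((Mg0.48Fe0.52)CaSi2O6) = 232.948 g/mol; M(MgO) = 40.304 g/mol.
Moles MgO per formula unit = 0.48 Mg ÷ 1 = 0.4800.
MgO fraction = (0.4800 × 40.304) / 232.948 = 19.346/232.948 = 0.0830.

8.30 wt%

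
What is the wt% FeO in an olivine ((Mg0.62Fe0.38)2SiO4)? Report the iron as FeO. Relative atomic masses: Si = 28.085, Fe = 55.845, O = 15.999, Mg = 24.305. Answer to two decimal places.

33.16 wt%

M((Mg0.62Fe0.38)2SiO4) = 164.661 g/mol; M(FeO) = 71.844 g/mol.
Moles FeO per formula unit = 0.76 Fe ÷ 1 = 0.7600.
FeO fraction = (0.7600 × 71.844) / 164.661 = 54.601/164.661 = 0.3316.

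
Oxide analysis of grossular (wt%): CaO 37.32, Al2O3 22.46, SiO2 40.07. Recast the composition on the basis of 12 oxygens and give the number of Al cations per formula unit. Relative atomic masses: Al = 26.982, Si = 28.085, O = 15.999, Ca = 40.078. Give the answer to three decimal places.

1.987 Al apfu

37.32 wt% CaO ÷ 56.077 g/mol = 0.66551 mol, giving 0.66551 Ca and 0.66551 O.
22.46 wt% Al2O3 ÷ 101.961 g/mol = 0.22028 mol, giving 0.44056 Al and 0.66084 O.
40.07 wt% SiO2 ÷ 60.083 g/mol = 0.66691 mol, giving 0.66691 Si and 1.33382 O.
Oxygen sums to 2.66017; scaling by 12/2.66017 = 4.51099 puts the formula on 12 O.
Al: 0.44056 × 4.51099 = 1.987 atoms per formula unit.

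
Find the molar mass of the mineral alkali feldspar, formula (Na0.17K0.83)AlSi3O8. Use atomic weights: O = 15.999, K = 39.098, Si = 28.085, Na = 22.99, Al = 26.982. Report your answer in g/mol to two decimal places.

Na: 0.17 × 22.99 = 3.9083
K: 0.83 × 39.098 = 32.4513
Al: 1 × 26.982 = 26.9820
Si: 3 × 28.085 = 84.2550
O: 8 × 15.999 = 127.9920
Summing the contributions gives the formula mass.

275.59 g/mol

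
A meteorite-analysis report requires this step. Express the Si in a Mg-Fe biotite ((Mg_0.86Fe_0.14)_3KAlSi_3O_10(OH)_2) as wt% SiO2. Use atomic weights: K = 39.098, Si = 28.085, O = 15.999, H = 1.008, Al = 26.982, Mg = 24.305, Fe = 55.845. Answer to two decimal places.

Formula mass = 430.501 g/mol.
3 Si → 3.0000 mol SiO2 per formula unit; M(SiO2) = 60.083, so SiO2 mass = 180.249 g.
180.249/430.501 × 100 = 41.87 wt%.

41.87 wt%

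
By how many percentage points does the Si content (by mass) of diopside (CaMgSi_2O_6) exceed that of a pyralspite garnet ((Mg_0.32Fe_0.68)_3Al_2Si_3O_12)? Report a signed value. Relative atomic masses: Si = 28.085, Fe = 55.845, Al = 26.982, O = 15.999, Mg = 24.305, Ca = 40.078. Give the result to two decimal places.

7.92 percentage points

Si in CaMgSi_2O_6: molar mass 216.547 g/mol; 2×28.085 = 56.170 g → 25.94 wt%.
Si in (Mg_0.32Fe_0.68)_3Al_2Si_3O_12: molar mass 467.464 g/mol; 3×28.085 = 84.255 g → 18.02 wt%.
Difference = 25.94 − 18.02 = 7.92 percentage points.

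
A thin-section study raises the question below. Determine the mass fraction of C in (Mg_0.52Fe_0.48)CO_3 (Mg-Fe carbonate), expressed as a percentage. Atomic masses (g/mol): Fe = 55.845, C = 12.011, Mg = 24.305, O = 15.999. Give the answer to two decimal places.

12.08 wt%

Formula mass = 0.52×24.305 + 0.48×55.845 + 1×12.011 + 3×15.999 = 99.452 g/mol, of which 12.011 g is C.
So C makes up 12.011/99.452 = 0.1208 of the mass, i.e. 12.08%.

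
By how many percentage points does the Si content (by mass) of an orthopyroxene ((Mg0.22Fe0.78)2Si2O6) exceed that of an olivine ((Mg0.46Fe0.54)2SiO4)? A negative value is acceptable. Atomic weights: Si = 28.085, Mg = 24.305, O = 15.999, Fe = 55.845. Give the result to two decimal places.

First mineral: 56.170 g Si in 249.976 g formula = 22.47 wt% Si.
Second mineral: 28.085 g Si in 174.754 g formula = 16.07 wt% Si.
22.47% − 16.07% gives a difference of 6.40 percentage points.

6.40 percentage points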